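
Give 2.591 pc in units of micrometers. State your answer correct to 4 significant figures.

1 parsec = 3.08568e+22 micrometers.
Then 2.591 × 3.08568e+22 ≈ 7.995e+22 μm.

7.995e+22 micrometers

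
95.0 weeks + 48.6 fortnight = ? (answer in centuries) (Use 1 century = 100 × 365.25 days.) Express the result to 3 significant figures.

0.0368 century

95.0 wk = 0.0182067 century and 48.6 fortnight = 0.0186283 century.
0.0182067 + 0.0186283 ≈ 0.0368 century.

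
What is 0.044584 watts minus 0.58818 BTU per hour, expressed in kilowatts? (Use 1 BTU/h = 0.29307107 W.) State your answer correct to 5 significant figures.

0.044584 W = 4.458400 × 10^-5 kW and 0.58818 BTU/h = 0.0001723785 kW.
4.458400 × 10^-5 − 0.0001723785 ≈ -0.00012779 kW.

-0.00012779 kilowatts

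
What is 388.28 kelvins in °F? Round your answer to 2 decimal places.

239.23 degrees Fahrenheit

K = (°F + 459.67) × 5/9.
Applying the formula gives 239.23 °F.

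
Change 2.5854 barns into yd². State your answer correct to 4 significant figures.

3.092 × 10^-28 square yards

1 barn = 1.19599 × 10^-28 yd².
2.5854 × 1.19599 × 10^-28 ≈ 3.092 × 10^-28 yd².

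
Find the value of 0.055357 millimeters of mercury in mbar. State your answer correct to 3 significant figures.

0.0738 mbar

1 millimeter of mercury = 1.33322 millibar.
0.055357 × 1.33322 ≈ 0.0738 mbar.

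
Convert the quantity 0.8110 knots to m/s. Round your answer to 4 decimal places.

1 knot = 0.514444 m/s.
Thus 0.8110 × 0.514444 ≈ 0.4172 m/s.

0.4172 m/s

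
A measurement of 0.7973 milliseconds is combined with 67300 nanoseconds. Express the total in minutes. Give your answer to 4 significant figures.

1.441 × 10^-5 min

0.7973 ms = 1.32883 × 10^-5 min and 67300 ns = 1.12167 × 10^-6 min.
1.32883 × 10^-5 + 1.12167 × 10^-6 ≈ 1.441 × 10^-5 min.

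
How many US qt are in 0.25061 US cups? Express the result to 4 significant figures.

0.06265 US quarts

1 US cup = 0.250000 US qt.
0.25061 × 0.250000 ≈ 0.06265 US qt.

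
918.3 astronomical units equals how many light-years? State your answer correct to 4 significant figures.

1 au = 1.58125 × 10^-5 light-years.
918.3 × 1.58125 × 10^-5 ≈ 0.01452 ly.

0.01452 ly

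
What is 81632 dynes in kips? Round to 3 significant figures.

1 dyn = 2.24809 × 10^-9 kip.
Then 81632 × 2.24809 × 10^-9 ≈ 0.000184 kip.

0.000184 kip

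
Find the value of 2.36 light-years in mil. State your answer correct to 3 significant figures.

8.79e+20 mil

1 light-year = 3.72470e+20 mil.
So 2.36 × 3.72470e+20 ≈ 8.79e+20 mil.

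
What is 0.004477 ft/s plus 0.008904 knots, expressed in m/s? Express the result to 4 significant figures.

0.005945 m/s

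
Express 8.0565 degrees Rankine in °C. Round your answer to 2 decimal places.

-268.67 degrees Celsius

°R = (°C + 273.15) × 9/5.
Applying the formula gives -268.67 °C.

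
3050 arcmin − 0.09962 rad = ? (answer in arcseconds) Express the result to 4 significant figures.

3050 arcmin = 183000 arcsec and 0.09962 rad = 20548.1 arcsec.
183000 − 20548.1 ≈ 162500 arcsec.

162500 arcsec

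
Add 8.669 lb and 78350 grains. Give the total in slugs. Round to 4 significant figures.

8.669 lb = 0.269441 slug and 78350 gr = 0.347885 slug.
0.269441 + 0.347885 ≈ 0.6173 slug.

0.6173 slug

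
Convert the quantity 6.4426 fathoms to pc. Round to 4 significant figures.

1 fathom = 5.92674 × 10^-17 pc.
Then 6.4426 × 5.92674 × 10^-17 ≈ 3.818 × 10^-16 pc.

3.818 × 10^-16 pc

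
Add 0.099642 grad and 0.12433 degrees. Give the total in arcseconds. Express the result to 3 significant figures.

770 arcsec

0.099642 grad = 322.840 arcsec and 0.12433 ° = 447.588 arcsec.
322.840 + 447.588 ≈ 770 arcsec.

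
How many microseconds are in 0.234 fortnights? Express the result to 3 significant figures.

1 fortnight = 1.20960 × 10^12 microseconds.
Then 0.234 × 1.20960 × 10^12 ≈ 2.83 × 10^11 μs.

2.83 × 10^11 μs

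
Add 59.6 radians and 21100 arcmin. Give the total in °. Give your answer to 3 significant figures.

3770 °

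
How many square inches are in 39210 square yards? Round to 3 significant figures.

1 yd² = 1296.00 in².
39210 × 1296.00 ≈ 5.08 × 10^7 in².

5.08 × 10^7 in²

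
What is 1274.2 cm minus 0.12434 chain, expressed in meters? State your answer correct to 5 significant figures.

10.241 m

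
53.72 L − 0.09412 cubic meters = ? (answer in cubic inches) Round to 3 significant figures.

53.72 L = 3278.20 in³ and 0.09412 m³ = 5743.55 in³.
3278.20 − 5743.55 ≈ -2470 in³.

-2470 in³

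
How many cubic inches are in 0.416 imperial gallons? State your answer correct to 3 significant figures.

115 in³

1 imperial gallon = 277.419 in³.
0.416 × 277.419 ≈ 115 in³.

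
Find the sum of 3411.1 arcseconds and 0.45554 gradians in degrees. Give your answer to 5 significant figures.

3411.1 arcsec = 0.947528 ° and 0.45554 grad = 0.409986 °.
0.947528 + 0.409986 ≈ 1.3575 °.

1.3575 °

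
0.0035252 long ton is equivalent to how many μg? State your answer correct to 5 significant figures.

1 long ton = 1.01605 × 10^12 μg.
Thus 0.0035252 × 1.01605 × 10^12 ≈ 3.5818 × 10^9 μg.

3.5818 × 10^9 micrograms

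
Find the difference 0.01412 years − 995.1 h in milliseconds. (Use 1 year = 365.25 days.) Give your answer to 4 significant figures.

0.01412 yr = 4.45593 × 10^8 ms and 995.1 h = 3.58236 × 10^9 ms.
4.45593 × 10^8 − 3.58236 × 10^9 ≈ -3.137 × 10^9 ms.

-3.137 × 10^9 ms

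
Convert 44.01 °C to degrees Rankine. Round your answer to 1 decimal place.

°R = (°C + 273.15) × 9/5.
Applying the formula gives 570.9 °R.

570.9 degrees Rankine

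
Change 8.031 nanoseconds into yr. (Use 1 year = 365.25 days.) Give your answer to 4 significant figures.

2.545 × 10^-16 yr

1 nanosecond = 3.16881 × 10^-17 yr.
Then 8.031 × 3.16881 × 10^-17 ≈ 2.545 × 10^-16 yr.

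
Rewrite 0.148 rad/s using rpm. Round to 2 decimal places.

1.41 rpm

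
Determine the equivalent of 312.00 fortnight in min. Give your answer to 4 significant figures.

6.290e+6 min

1 fortnight = 20160.0 min.
Thus 312.00 × 20160.0 ≈ 6.290e+6 min.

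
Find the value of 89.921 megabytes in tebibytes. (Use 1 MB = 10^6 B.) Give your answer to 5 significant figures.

8.1783e-5 TiB

1 MB = 9.09495e-7 tebibytes.
Then 89.921 × 9.09495e-7 ≈ 8.1783e-5 TiB.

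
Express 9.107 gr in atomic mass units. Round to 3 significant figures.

1 gr = 3.90228e+22 u.
Then 9.107 × 3.90228e+22 ≈ 3.55e+23 u.

3.55e+23 atomic mass units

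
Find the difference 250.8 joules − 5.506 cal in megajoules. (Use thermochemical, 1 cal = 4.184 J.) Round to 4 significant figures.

250.8 J = 0.000250800 MJ and 5.506 cal = 2.30371 × 10^-5 MJ.
0.000250800 − 2.30371 × 10^-5 ≈ 0.0002278 MJ.

0.0002278 MJ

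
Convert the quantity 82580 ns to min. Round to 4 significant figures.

1 ns = 1.66667e-11 min.
So 82580 × 1.66667e-11 ≈ 1.376e-6 min.

1.376e-6 min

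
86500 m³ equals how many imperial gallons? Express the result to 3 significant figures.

1.90 × 10^7 imperial gallons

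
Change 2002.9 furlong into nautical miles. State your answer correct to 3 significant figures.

1 furlong = 0.108622 nmi.
So 2002.9 × 0.108622 ≈ 218 nmi.

218 nautical miles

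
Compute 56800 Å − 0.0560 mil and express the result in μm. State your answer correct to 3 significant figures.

4.26 μm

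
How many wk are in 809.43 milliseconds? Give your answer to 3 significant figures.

1.34 × 10^-6 wk

1 millisecond = 1.65344 × 10^-9 wk.
Thus 809.43 × 1.65344 × 10^-9 ≈ 1.34 × 10^-6 wk.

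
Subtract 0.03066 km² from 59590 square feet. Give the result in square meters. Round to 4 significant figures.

-25120 square meters

59590 ft² = 5536.09 m² and 0.03066 km² = 30660.0 m².
5536.09 − 30660.0 ≈ -25120 m².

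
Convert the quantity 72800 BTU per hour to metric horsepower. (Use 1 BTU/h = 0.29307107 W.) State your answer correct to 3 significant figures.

1 BTU/h = 0.000398466 PS.
Then 72800 × 0.000398466 ≈ 29.0 PS.

29.0 metric horsepower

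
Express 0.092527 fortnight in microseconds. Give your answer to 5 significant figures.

1.1192e+11 μs

1 fortnight = 1.20960e+12 μs.
Thus 0.092527 × 1.20960e+12 ≈ 1.1192e+11 μs.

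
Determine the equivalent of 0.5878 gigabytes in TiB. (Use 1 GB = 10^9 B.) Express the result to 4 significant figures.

0.0005346 TiB

1 gigabyte = 0.000909495 TiB.
Then 0.5878 × 0.000909495 ≈ 0.0005346 TiB.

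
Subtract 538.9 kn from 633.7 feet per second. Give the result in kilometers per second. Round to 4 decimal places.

-0.0841 km/s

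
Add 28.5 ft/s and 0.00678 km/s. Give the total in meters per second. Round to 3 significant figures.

28.5 ft/s = 8.68680 m/s and 0.00678 km/s = 6.78000 m/s.
8.68680 + 6.78000 ≈ 15.5 m/s.

15.5 m/s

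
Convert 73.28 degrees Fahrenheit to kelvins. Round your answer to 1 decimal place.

296.1 kelvins

K = (°F + 459.67) × 5/9.
Applying the formula gives 296.1 K.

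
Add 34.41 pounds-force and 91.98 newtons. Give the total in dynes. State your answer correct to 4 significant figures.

34.41 lbf = 1.53063 × 10^7 dyn and 91.98 N = 9.19800 × 10^6 dyn.
1.53063 × 10^7 + 9.19800 × 10^6 ≈ 2.450 × 10^7 dyn.

2.450 × 10^7 dynes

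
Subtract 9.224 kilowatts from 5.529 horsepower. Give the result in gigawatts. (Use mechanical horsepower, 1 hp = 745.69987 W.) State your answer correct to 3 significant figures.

-5.10e-6 gigawatts

5.529 hp = 4.12297e-6 GW and 9.224 kW = 9.22400e-6 GW.
4.12297e-6 − 9.22400e-6 ≈ -5.10e-6 GW.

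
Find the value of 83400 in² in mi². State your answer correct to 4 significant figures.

2.077e-5 mi²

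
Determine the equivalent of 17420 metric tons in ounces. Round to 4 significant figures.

1 metric ton = 35274.0 oz.
Then 17420 × 35274.0 ≈ 6.145 × 10^8 oz.

6.145 × 10^8 oz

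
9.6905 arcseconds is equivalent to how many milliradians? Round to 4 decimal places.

0.0470 milliradians

1 arcsecond = 0.00484814 milliradians.
9.6905 × 0.00484814 ≈ 0.0470 mrad.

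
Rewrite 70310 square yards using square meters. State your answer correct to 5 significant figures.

1 yd² = 0.836127 square meters.
So 70310 × 0.836127 ≈ 58788 m².

58788 m²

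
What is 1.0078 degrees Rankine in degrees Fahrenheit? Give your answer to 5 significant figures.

-458.66 degrees Fahrenheit

°R = °F + 459.67.
Applying the formula gives -458.66 °F.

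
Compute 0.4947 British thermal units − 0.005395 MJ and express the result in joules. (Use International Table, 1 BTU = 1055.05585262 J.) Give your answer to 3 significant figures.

0.4947 BTU = 521.936 J and 0.005395 MJ = 5395.00 J.
521.936 − 5395.00 ≈ -4870 J.

-4870 joules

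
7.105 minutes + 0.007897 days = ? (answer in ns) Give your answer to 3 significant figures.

7.105 min = 4.26300e+11 ns and 0.007897 d = 6.82301e+11 ns.
4.26300e+11 + 6.82301e+11 ≈ 1.11e+12 ns.

1.11e+12 ns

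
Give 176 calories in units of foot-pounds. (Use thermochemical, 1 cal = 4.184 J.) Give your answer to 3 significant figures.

1 calorie = 3.08596 foot-pounds.
Then 176 × 3.08596 ≈ 543 ft·lbf.

543 foot-pounds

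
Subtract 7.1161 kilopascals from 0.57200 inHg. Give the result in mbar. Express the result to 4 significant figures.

-51.79 millibar

0.57200 inHg = 19.3701 mbar and 7.1161 kPa = 71.1610 mbar.
19.3701 − 71.1610 ≈ -51.79 mbar.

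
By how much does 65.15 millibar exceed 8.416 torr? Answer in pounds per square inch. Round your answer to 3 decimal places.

0.782 pounds per square inch

65.15 mbar = 0.944921 psi and 8.416 torr = 0.162738 psi.
0.944921 − 0.162738 ≈ 0.782 psi.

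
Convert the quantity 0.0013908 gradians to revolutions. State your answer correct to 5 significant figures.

3.4770e-6 rev

1 grad = 0.00250000 rev.
0.0013908 × 0.00250000 ≈ 3.4770e-6 rev.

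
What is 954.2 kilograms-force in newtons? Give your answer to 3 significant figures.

9360 N

1 kilogram-force = 9.80665 newtons.
954.2 × 9.80665 ≈ 9360 N.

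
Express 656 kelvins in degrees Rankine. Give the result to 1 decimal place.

°R = K × 9/5.
Applying the formula gives 1180.8 °R.

1180.8 °R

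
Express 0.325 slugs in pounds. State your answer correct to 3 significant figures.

10.5 lb

1 slug = 32.1740 lb.
Then 0.325 × 32.1740 ≈ 10.5 lb.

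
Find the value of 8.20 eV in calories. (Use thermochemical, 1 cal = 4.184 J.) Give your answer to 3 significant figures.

3.14e-19 cal

1 eV = 3.82929e-20 calories.
So 8.20 × 3.82929e-20 ≈ 3.14e-19 cal.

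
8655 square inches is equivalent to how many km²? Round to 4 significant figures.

1 in² = 6.45160 × 10^-10 square kilometers.
Then 8655 × 6.45160 × 10^-10 ≈ 5.584 × 10^-6 km².

5.584 × 10^-6 km²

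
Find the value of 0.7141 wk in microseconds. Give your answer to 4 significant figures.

1 week = 6.04800 × 10^11 μs.
Thus 0.7141 × 6.04800 × 10^11 ≈ 4.319 × 10^11 μs.

4.319 × 10^11 μs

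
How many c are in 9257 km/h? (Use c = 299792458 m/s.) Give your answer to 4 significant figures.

8.577e-6 times the speed of light

1 km/h = 9.26567e-10 c.
So 9257 × 9.26567e-10 ≈ 8.577e-6 c.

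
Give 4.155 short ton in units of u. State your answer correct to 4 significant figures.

2.270 × 10^30 atomic mass units

1 short ton = 5.46319 × 10^29 u.
4.155 × 5.46319 × 10^29 ≈ 2.270 × 10^30 u.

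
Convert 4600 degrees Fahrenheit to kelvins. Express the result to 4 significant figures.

2811 K

K = (°F + 459.67) × 5/9.
Applying the formula gives 2811 K.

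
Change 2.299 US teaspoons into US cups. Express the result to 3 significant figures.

1 US tsp = 0.0208333 US cups.
So 2.299 × 0.0208333 ≈ 0.0479 US cup.

0.0479 US cups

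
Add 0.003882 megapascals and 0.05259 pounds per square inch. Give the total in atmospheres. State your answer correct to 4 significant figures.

0.003882 MPa = 0.0383124 atm and 0.05259 psi = 0.00357854 atm.
0.0383124 + 0.00357854 ≈ 0.04189 atm.

0.04189 atm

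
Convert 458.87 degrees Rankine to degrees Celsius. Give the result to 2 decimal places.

-18.22 degrees Celsius

°R = (°C + 273.15) × 9/5.
Applying the formula gives -18.22 °C.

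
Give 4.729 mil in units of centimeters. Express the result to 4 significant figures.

0.01201 cm

1 mil = 0.00254000 cm.
4.729 × 0.00254000 ≈ 0.01201 cm.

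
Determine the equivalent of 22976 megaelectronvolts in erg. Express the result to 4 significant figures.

1 MeV = 1.60218 × 10^-6 erg.
Then 22976 × 1.60218 × 10^-6 ≈ 0.03681 erg.

0.03681 erg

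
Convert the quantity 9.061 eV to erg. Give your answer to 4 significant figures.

1.452 × 10^-11 ergs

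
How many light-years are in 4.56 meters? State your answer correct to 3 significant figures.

4.82 × 10^-16 ly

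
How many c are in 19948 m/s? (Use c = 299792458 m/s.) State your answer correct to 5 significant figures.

6.6539e-5 times the speed of light

1 m/s = 3.33564e-9 c.
19948 × 3.33564e-9 ≈ 6.6539e-5 c.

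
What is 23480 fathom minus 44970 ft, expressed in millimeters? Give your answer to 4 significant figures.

23480 fathom = 4.29402e+7 mm and 44970 ft = 1.37069e+7 mm.
4.29402e+7 − 1.37069e+7 ≈ 2.923e+7 mm.

2.923e+7 mm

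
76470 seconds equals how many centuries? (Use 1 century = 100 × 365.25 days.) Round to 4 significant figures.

2.423 × 10^-5 centuries

1 second = 3.16881 × 10^-10 century.
76470 × 3.16881 × 10^-10 ≈ 2.423 × 10^-5 century.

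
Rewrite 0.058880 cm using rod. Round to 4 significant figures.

0.0001171 rods

1 cm = 0.00198839 rod.
Thus 0.058880 × 0.00198839 ≈ 0.0001171 rod.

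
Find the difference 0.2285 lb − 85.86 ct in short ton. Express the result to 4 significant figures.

9.532e-5 short tons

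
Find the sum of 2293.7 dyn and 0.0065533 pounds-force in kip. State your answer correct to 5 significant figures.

2293.7 dyn = 5.15644 × 10^-6 kip and 0.0065533 lbf = 6.55330 × 10^-6 kip.
5.15644 × 10^-6 + 6.55330 × 10^-6 ≈ 1.1710 × 10^-5 kip.

1.1710 × 10^-5 kips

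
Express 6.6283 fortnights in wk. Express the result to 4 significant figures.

1 fortnight = 2.00000 weeks.
6.6283 × 2.00000 ≈ 13.26 wk.

13.26 wk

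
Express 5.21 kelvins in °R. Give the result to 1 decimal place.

°R = K × 9/5.
Applying the formula gives 9.4 °R.

9.4 °R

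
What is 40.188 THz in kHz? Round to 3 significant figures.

4.02 × 10^10 kHz

1 THz = 1.00000 × 10^9 kilohertz.
Thus 40.188 × 1.00000 × 10^9 ≈ 4.02 × 10^10 kHz.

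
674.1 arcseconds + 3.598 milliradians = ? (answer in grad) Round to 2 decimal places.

674.1 arcsec = 0.208056 grad and 3.598 mrad = 0.229056 grad.
0.208056 + 0.229056 ≈ 0.44 grad.

0.44 gradians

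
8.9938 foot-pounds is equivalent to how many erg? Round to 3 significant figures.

1.22e+8 erg

1 foot-pound = 1.35582e+7 ergs.
Thus 8.9938 × 1.35582e+7 ≈ 1.22e+8 erg.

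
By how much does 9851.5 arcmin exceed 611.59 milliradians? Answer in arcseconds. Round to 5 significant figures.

464940 arcseconds

9851.5 arcmin = 591090 arcsec and 611.59 mrad = 126149 arcsec.
591090 − 126149 ≈ 464940 arcsec.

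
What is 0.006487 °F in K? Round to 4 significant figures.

255.4 K

K = (°F + 459.67) × 5/9.
Applying the formula gives 255.4 K.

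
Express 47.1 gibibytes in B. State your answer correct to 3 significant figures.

5.06 × 10^10 B

1 gibibyte = 1.07374 × 10^9 bytes.
Thus 47.1 × 1.07374 × 10^9 ≈ 5.06 × 10^10 B.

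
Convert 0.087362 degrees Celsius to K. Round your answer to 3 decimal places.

273.237 K

K = °C + 273.15.
Applying the formula gives 273.237 K.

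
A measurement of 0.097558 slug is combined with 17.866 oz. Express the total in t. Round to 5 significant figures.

0.097558 slug = 0.00142375 t and 17.866 oz = 0.000506493 t.
0.00142375 + 0.000506493 ≈ 0.0019302 t.

0.0019302 t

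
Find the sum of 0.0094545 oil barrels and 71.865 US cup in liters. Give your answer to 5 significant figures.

18.506 liters

0.0094545 bbl = 1.50315 L and 71.865 US cup = 17.0024 L.
1.50315 + 17.0024 ≈ 18.506 L.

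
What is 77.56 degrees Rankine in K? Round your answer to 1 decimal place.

43.1 K

°R = K × 9/5.
Applying the formula gives 43.1 K.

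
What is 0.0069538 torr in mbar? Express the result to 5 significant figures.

1 torr = 1.333224 millibar.
So 0.0069538 × 1.333224 ≈ 0.0092710 mbar.

0.0092710 mbar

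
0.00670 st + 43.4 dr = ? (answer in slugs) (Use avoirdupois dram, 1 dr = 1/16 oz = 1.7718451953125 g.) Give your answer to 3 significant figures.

0.00670 st = 0.00291539 slug and 43.4 dr = 0.00526919 slug.
0.00291539 + 0.00526919 ≈ 0.00818 slug.

0.00818 slug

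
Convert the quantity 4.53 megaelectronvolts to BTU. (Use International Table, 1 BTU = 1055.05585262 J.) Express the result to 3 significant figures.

6.88e-16 British thermal units

1 megaelectronvolt = 1.51857e-16 BTU.
So 4.53 × 1.51857e-16 ≈ 6.88e-16 BTU.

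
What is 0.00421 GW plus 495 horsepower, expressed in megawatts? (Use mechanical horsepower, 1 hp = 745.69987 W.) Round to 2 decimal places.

4.58 megawatts

0.00421 GW = 4.21000 MW and 495 hp = 0.369121 MW.
4.21000 + 0.369121 ≈ 4.58 MW.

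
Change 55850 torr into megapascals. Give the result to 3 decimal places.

7.446 megapascals

1 torr = 0.000133322 megapascals.
Then 55850 × 0.000133322 ≈ 7.446 MPa.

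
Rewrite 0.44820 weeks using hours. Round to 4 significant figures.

75.30 h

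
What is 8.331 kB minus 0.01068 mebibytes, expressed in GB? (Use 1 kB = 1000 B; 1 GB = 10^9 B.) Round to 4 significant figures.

8.331 kB = 8.33100 × 10^-6 GB and 0.01068 MiB = 1.11988 × 10^-5 GB.
8.33100 × 10^-6 − 1.11988 × 10^-5 ≈ -2.868 × 10^-6 GB.

-2.868 × 10^-6 GB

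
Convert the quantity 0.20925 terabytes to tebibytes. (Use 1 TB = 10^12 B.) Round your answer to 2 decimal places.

0.19 TiB

1 terabyte = 0.909495 TiB.
Then 0.20925 × 0.909495 ≈ 0.19 TiB.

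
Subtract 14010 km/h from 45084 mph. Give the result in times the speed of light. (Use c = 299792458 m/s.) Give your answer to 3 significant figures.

45084 mph = 6.72277e-5 c and 14010 km/h = 1.29812e-5 c.
6.72277e-5 − 1.29812e-5 ≈ 5.42e-5 c.

5.42e-5 times the speed of light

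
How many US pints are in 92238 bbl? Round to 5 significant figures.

1 bbl = 336.000 US pt.
Thus 92238 × 336.000 ≈ 3.0992 × 10^7 US pt.

3.0992 × 10^7 US pints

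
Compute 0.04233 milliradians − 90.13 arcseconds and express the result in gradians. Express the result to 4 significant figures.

-0.02512 grad

0.04233 mrad = 0.00269481 grad and 90.13 arcsec = 0.0278179 grad.
0.00269481 − 0.0278179 ≈ -0.02512 grad.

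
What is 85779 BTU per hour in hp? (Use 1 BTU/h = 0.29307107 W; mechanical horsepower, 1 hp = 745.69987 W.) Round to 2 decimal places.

1 BTU/h = 0.000393015 horsepower.
So 85779 × 0.000393015 ≈ 33.71 hp.

33.71 hp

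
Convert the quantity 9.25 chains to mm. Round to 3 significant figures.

186000 mm

1 chain = 20116.8 millimeters.
So 9.25 × 20116.8 ≈ 186000 mm.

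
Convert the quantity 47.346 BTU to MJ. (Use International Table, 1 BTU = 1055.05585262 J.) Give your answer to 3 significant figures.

1 BTU = 0.00105506 MJ.
47.346 × 0.00105506 ≈ 0.0500 MJ.

0.0500 MJ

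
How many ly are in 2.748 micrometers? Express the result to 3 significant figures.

1 micrometer = 1.05700e-22 light-years.
Thus 2.748 × 1.05700e-22 ≈ 2.90e-22 ly.

2.90e-22 light-years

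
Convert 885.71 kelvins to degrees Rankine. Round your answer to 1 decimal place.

1594.3 °R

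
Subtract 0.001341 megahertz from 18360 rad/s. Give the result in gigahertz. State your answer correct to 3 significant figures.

1.58 × 10^-6 gigahertz

18360 rad/s = 2.92208 × 10^-6 GHz and 0.001341 MHz = 1.34100 × 10^-6 GHz.
2.92208 × 10^-6 − 1.34100 × 10^-6 ≈ 1.58 × 10^-6 GHz.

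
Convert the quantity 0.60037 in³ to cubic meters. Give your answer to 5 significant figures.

9.8383e-6 m³

1 cubic inch = 1.63871e-5 m³.
So 0.60037 × 1.63871e-5 ≈ 9.8383e-6 m³.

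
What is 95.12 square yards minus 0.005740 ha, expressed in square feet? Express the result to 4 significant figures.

95.12 yd² = 856.080 ft² and 0.005740 ha = 617.848 ft².
856.080 − 617.848 ≈ 238.2 ft².

238.2 square feet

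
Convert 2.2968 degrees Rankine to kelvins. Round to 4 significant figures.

°R = K × 9/5.
Applying the formula gives 1.276 K.

1.276 K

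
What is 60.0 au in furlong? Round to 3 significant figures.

1 au = 7.43646e+8 furlong.
Then 60.0 × 7.43646e+8 ≈ 4.46e+10 furlong.

4.46e+10 furlong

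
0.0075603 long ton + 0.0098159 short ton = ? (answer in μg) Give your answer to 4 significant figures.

1.659e+10 micrograms

0.0075603 long ton = 7.68162e+9 μg and 0.0098159 short ton = 8.90483e+9 μg.
7.68162e+9 + 8.90483e+9 ≈ 1.659e+10 μg.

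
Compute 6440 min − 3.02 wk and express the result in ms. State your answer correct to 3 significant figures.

6440 min = 3.86400e+8 ms and 3.02 wk = 1.82650e+9 ms.
3.86400e+8 − 1.82650e+9 ≈ -1.44e+9 ms.

-1.44e+9 ms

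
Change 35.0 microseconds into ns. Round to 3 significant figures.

1 microsecond = 1000.00 ns.
So 35.0 × 1000.00 ≈ 35000 ns.

35000 ns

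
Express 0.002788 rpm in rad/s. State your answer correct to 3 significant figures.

1 rpm = 0.104720 rad/s.
Then 0.002788 × 0.104720 ≈ 0.000292 rad/s.

0.000292 rad/s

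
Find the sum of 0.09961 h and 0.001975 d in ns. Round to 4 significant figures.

5.292e+11 nanoseconds

0.09961 h = 3.58596e+11 ns and 0.001975 d = 1.70640e+11 ns.
3.58596e+11 + 1.70640e+11 ≈ 5.292e+11 ns.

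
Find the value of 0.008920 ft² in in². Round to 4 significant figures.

1.284 square inches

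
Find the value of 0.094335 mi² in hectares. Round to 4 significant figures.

1 mi² = 258.999 hectares.
Thus 0.094335 × 258.999 ≈ 24.43 ha.

24.43 ha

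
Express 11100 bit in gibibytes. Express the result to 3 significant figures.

1 bit = 1.16415 × 10^-10 GiB.
So 11100 × 1.16415 × 10^-10 ≈ 1.29 × 10^-6 GiB.

1.29 × 10^-6 gibibytes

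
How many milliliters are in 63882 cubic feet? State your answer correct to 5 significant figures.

1 ft³ = 28316.8 mL.
Thus 63882 × 28316.8 ≈ 1.8089 × 10^9 mL.

1.8089 × 10^9 mL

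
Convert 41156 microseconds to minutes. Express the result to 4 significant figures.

0.0006859 min

1 μs = 1.66667e-8 min.
Then 41156 × 1.66667e-8 ≈ 0.0006859 min.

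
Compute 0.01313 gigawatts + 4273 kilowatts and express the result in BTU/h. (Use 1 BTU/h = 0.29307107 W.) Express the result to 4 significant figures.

5.938e+7 BTU/h

0.01313 GW = 4.48014e+7 BTU/h and 4273 kW = 1.45801e+7 BTU/h.
4.48014e+7 + 1.45801e+7 ≈ 5.938e+7 BTU/h.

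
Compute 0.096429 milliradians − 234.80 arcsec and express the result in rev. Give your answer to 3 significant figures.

-0.000166 revolutions

0.096429 mrad = 1.53472e-5 rev and 234.80 arcsec = 0.000181173 rev.
1.53472e-5 − 0.000181173 ≈ -0.000166 rev.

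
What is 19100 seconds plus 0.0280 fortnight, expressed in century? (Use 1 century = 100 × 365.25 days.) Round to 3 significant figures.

1.68e-5 centuries

19100 s = 6.05242e-6 century and 0.0280 fortnight = 1.07324e-5 century.
6.05242e-6 + 1.07324e-5 ≈ 1.68e-5 century.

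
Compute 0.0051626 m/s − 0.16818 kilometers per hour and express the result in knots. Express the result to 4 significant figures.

-0.08077 kn

0.0051626 m/s = 0.0100353 kn and 0.16818 km/h = 0.0908099 kn.
0.0100353 − 0.0908099 ≈ -0.08077 kn.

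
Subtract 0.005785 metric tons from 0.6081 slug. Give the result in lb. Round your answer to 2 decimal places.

6.81 lb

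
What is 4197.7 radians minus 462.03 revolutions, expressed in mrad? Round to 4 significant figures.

4197.7 rad = 4.19770e+6 mrad and 462.03 rev = 2.90302e+6 mrad.
4.19770e+6 − 2.90302e+6 ≈ 1.295e+6 mrad.

1.295e+6 mrad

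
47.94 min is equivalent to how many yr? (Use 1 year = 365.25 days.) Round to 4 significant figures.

9.115e-5 yr

1 minute = 1.90129e-6 years.
So 47.94 × 1.90129e-6 ≈ 9.115e-5 yr.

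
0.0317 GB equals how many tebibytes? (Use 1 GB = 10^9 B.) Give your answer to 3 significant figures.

1 GB = 0.000909495 TiB.
So 0.0317 × 0.000909495 ≈ 2.88e-5 TiB.

2.88e-5 tebibytes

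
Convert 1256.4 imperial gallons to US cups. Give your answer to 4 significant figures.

24140 US cups

1 imperial gallon = 19.2152 US cup.
1256.4 × 19.2152 ≈ 24140 US cup.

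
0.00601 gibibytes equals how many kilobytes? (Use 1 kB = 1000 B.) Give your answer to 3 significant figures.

6450 kB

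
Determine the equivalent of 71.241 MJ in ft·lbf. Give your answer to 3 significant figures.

1 megajoule = 737562 foot-pounds.
So 71.241 × 737562 ≈ 5.25e+7 ft·lbf.

5.25e+7 foot-pounds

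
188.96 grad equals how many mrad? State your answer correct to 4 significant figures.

1 gradian = 15.7080 milliradians.
Thus 188.96 × 15.7080 ≈ 2968 mrad.

2968 milliradians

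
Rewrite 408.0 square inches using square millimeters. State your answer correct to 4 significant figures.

263200 mm²

1 in² = 645.160 mm².
So 408.0 × 645.160 ≈ 263200 mm².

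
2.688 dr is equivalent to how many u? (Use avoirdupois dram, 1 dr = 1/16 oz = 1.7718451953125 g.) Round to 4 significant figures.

2.868 × 10^24 atomic mass units

1 dr = 1.06703 × 10^24 u.
Thus 2.688 × 1.06703 × 10^24 ≈ 2.868 × 10^24 u.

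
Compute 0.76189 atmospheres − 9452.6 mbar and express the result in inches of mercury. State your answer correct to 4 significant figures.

-256.3 inches of mercury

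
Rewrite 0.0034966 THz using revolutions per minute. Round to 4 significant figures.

2.098 × 10^11 rpm

1 terahertz = 6.00000 × 10^13 rpm.
Thus 0.0034966 × 6.00000 × 10^13 ≈ 2.098 × 10^11 rpm.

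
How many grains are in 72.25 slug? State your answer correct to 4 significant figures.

1.627 × 10^7 gr

1 slug = 225218 grains.
72.25 × 225218 ≈ 1.627 × 10^7 gr.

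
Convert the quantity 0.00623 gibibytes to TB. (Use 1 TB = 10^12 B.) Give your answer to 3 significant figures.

1 GiB = 0.00107374 TB.
Thus 0.00623 × 0.00107374 ≈ 6.69 × 10^-6 TB.

6.69 × 10^-6 TB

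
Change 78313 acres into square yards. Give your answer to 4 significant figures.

1 acre = 4840.00 square yards.
78313 × 4840.00 ≈ 3.790e+8 yd².

3.790e+8 square yards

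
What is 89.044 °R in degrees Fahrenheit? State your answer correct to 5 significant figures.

°R = °F + 459.67.
Applying the formula gives -370.63 °F.

-370.63 °F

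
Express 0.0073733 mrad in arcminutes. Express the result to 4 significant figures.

1 milliradian = 3.43775 arcminutes.
Thus 0.0073733 × 3.43775 ≈ 0.02535 arcmin.

0.02535 arcmin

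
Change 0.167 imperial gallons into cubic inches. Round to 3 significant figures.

1 imp gal = 277.419 in³.
So 0.167 × 277.419 ≈ 46.3 in³.

46.3 cubic inches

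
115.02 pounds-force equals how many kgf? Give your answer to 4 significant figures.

52.17 kilograms-force

1 pound-force = 0.453592 kgf.
115.02 × 0.453592 ≈ 52.17 kgf.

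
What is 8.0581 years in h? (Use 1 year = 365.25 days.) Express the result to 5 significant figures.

1 year = 8766.00 hours.
So 8.0581 × 8766.00 ≈ 70637 h.

70637 h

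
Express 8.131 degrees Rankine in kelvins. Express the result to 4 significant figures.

°R = K × 9/5.
Applying the formula gives 4.517 K.

4.517 K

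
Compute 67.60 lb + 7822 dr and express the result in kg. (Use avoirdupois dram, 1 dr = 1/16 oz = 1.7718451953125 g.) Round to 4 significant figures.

44.52 kilograms

67.60 lb = 30.6628 kg and 7822 dr = 13.8594 kg.
30.6628 + 13.8594 ≈ 44.52 kg.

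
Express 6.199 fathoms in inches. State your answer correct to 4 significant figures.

446.3 in

1 fathom = 72.0000 in.
Thus 6.199 × 72.0000 ≈ 446.3 in.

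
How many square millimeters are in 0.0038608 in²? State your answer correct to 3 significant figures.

2.49 mm²

1 square inch = 645.160 mm².
Thus 0.0038608 × 645.160 ≈ 2.49 mm².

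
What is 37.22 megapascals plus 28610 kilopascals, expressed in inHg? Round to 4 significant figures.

37.22 MPa = 10991.1 inHg and 28610 kPa = 8448.53 inHg.
10991.1 + 8448.53 ≈ 19440 inHg.

19440 inHg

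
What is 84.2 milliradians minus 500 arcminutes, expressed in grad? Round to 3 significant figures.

-3.90 grad

84.2 mrad = 5.36034 grad and 500 arcmin = 9.25926 grad.
5.36034 − 9.25926 ≈ -3.90 grad.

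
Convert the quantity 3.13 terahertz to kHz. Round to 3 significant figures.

1 THz = 1.00000e+9 kHz.
Thus 3.13 × 1.00000e+9 ≈ 3.13e+9 kHz.

3.13e+9 kilohertz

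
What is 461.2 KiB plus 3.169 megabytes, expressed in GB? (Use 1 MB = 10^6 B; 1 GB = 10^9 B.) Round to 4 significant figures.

0.003641 GB

461.2 KiB = 0.000472269 GB and 3.169 MB = 0.00316900 GB.
0.000472269 + 0.00316900 ≈ 0.003641 GB.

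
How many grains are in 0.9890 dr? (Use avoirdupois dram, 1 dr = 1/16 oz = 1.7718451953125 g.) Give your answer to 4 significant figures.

1 dram = 27.34375 gr.
0.9890 × 27.34375 ≈ 27.04 gr.

27.04 grains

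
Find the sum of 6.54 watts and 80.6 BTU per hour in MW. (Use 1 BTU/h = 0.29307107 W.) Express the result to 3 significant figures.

3.02 × 10^-5 MW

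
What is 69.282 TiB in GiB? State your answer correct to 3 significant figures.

1 tebibyte = 1024.00 GiB.
So 69.282 × 1024.00 ≈ 70900 GiB.

70900 GiB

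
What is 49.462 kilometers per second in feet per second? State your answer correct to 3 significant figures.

162000 ft/s

1 kilometer per second = 3280.84 ft/s.
49.462 × 3280.84 ≈ 162000 ft/s.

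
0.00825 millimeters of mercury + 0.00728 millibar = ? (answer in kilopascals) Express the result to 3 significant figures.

0.00183 kPa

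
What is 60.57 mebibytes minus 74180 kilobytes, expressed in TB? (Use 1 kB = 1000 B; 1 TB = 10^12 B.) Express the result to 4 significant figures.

-1.067e-5 terabytes

60.57 MiB = 6.35122e-5 TB and 74180 kB = 7.41800e-5 TB.
6.35122e-5 − 7.41800e-5 ≈ -1.067e-5 TB.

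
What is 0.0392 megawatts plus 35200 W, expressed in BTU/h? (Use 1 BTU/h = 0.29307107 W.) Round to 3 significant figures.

254000 BTU per hour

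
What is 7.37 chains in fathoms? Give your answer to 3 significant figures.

1 chain = 11.0000 fathoms.
Then 7.37 × 11.0000 ≈ 81.1 fathom.

81.1 fathoms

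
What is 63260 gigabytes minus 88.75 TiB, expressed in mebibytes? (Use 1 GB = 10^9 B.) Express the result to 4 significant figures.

63260 GB = 6.03294 × 10^7 MiB and 88.75 TiB = 9.30611 × 10^7 MiB.
6.03294 × 10^7 − 9.30611 × 10^7 ≈ -3.273 × 10^7 MiB.

-3.273 × 10^7 MiB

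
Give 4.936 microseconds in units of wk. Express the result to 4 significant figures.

8.161e-12 wk

1 μs = 1.65344e-12 wk.
Thus 4.936 × 1.65344e-12 ≈ 8.161e-12 wk.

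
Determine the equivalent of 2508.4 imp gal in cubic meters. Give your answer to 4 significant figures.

11.40 cubic meters

1 imperial gallon = 0.00454609 cubic meters.
2508.4 × 0.00454609 ≈ 11.40 m³.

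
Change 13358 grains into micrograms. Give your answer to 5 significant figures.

8.6558e+8 μg

1 gr = 64798.9 micrograms.
Thus 13358 × 64798.9 ≈ 8.6558e+8 μg.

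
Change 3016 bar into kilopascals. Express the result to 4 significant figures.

301600 kPa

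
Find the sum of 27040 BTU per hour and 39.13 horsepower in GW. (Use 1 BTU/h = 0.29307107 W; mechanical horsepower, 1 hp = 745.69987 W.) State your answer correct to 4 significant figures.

27040 BTU/h = 7.92464e-6 GW and 39.13 hp = 2.91792e-5 GW.
7.92464e-6 + 2.91792e-5 ≈ 3.710e-5 GW.

3.710e-5 GW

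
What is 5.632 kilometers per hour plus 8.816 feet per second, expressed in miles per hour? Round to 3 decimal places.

9.510 mph

5.632 km/h = 3.49956 mph and 8.816 ft/s = 6.01091 mph.
3.49956 + 6.01091 ≈ 9.510 mph.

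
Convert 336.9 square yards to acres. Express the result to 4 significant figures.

1 yd² = 0.000206612 acres.
Thus 336.9 × 0.000206612 ≈ 0.06961 acre.

0.06961 acre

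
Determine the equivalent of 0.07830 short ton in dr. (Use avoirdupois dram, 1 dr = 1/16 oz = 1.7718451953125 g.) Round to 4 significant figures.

40090 drams

1 short ton = 512000 dr.
So 0.07830 × 512000 ≈ 40090 dr.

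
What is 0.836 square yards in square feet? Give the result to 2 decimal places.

7.52 ft²

1 yd² = 9.00000 ft².
Then 0.836 × 9.00000 ≈ 7.52 ft².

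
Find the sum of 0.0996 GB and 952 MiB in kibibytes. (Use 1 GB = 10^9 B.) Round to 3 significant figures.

0.0996 GB = 97265.6 KiB and 952 MiB = 974848 KiB.
97265.6 + 974848 ≈ 1.07 × 10^6 KiB.

1.07 × 10^6 KiB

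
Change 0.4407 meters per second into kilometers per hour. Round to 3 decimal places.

1 meter per second = 3.60000 km/h.
0.4407 × 3.60000 ≈ 1.587 km/h.

1.587 kilometers per hour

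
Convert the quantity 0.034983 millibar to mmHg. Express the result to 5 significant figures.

0.026239 mmHg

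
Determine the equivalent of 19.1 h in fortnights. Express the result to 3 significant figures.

1 h = 0.00297619 fortnight.
Thus 19.1 × 0.00297619 ≈ 0.0568 fortnight.

0.0568 fortnight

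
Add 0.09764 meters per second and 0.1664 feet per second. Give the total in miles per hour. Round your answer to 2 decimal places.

0.33 mph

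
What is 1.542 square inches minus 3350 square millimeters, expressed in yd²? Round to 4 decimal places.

1.542 in² = 0.00118981 yd² and 3350 mm² = 0.00400657 yd².
0.00118981 − 0.00400657 ≈ -0.0028 yd².

-0.0028 square yards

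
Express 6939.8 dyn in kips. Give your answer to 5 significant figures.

1 dyn = 2.24809 × 10^-9 kip.
So 6939.8 × 2.24809 × 10^-9 ≈ 1.5601 × 10^-5 kip.

1.5601 × 10^-5 kip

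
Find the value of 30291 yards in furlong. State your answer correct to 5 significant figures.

137.69 furlongs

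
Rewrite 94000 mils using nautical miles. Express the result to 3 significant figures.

1 mil = 1.37149e-8 nmi.
So 94000 × 1.37149e-8 ≈ 0.00129 nmi.

0.00129 nautical miles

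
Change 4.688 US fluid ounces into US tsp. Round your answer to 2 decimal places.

28.13 US teaspoons

1 US fl oz = 6.00000 US teaspoons.
So 4.688 × 6.00000 ≈ 28.13 US tsp.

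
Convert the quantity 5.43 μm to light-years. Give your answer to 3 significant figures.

1 μm = 1.05700 × 10^-22 ly.
5.43 × 1.05700 × 10^-22 ≈ 5.74 × 10^-22 ly.

5.74 × 10^-22 ly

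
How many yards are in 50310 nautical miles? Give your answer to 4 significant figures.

1 nmi = 2025.37 yards.
50310 × 2025.37 ≈ 1.019e+8 yd.

1.019e+8 yd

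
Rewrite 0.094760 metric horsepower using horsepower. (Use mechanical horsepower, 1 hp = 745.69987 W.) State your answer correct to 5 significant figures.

1 PS = 0.986320 hp.
0.094760 × 0.986320 ≈ 0.093464 hp.

0.093464 horsepower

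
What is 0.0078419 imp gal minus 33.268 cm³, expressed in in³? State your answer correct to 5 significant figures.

0.0078419 imp gal = 2.17550 in³ and 33.268 cm³ = 2.03014 in³.
2.17550 − 2.03014 ≈ 0.14536 in³.

0.14536 cubic inches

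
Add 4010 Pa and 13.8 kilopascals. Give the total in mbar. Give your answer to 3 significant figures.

178 millibar

4010 Pa = 40.1000 mbar and 13.8 kPa = 138.000 mbar.
40.1000 + 138.000 ≈ 178 mbar.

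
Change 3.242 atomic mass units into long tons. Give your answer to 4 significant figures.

5.298e-30 long ton

1 atomic mass unit = 1.63431e-30 long ton.
So 3.242 × 1.63431e-30 ≈ 5.298e-30 long ton.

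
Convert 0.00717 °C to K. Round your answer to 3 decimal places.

273.157 kelvins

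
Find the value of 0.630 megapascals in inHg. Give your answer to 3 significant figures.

186 inHg

1 MPa = 295.300 inches of mercury.
So 0.630 × 295.300 ≈ 186 inHg.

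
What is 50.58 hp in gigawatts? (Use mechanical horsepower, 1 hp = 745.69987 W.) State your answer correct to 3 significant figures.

3.77 × 10^-5 GW

1 hp = 7.45700 × 10^-7 gigawatts.
50.58 × 7.45700 × 10^-7 ≈ 3.77 × 10^-5 GW.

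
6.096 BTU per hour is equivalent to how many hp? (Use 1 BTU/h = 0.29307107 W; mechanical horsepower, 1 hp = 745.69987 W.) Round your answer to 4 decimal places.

1 BTU per hour = 0.000393015 horsepower.
6.096 × 0.000393015 ≈ 0.0024 hp.

0.0024 hp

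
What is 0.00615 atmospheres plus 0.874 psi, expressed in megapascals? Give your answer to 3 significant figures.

0.00615 atm = 0.000623149 MPa and 0.874 psi = 0.00602602 MPa.
0.000623149 + 0.00602602 ≈ 0.00665 MPa.

0.00665 megapascals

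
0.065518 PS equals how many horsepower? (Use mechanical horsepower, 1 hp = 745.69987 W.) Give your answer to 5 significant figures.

1 metric horsepower = 0.986320 horsepower.
So 0.065518 × 0.986320 ≈ 0.064622 hp.

0.064622 hp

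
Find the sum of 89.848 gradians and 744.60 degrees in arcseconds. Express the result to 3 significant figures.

2.97 × 10^6 arcseconds

89.848 grad = 291108 arcsec and 744.60 ° = 2.68056 × 10^6 arcsec.
291108 + 2.68056 × 10^6 ≈ 2.97 × 10^6 arcsec.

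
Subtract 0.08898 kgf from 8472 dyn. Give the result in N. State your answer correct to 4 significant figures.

-0.7879 N

8472 dyn = 0.0847200 N and 0.08898 kgf = 0.872596 N.
0.0847200 − 0.872596 ≈ -0.7879 N.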